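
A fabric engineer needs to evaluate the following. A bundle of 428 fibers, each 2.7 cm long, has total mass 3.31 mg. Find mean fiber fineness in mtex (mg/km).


Formula: fineness (mtex) = mass (mg) / total length (km) = (mass_mg / total_length_m) * 1000
Step 1: Convert fiber length: 2.7 cm = 0.027 m
Step 2: Total fiber length = 428 * 0.027 = 11.556 m
Step 3: Linear density = 3.31 mg / 11.556 m = 0.2864 mg/m
Step 4: fineness = 0.2864 * 1000 = 286.4 mtex

286.4 mtex


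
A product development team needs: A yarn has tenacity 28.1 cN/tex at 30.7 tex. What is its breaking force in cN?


Formula: Breaking force = Tenacity * Linear density
F = 28.1 cN/tex * 30.7 tex
F = 862.67 cN

862.67 cN


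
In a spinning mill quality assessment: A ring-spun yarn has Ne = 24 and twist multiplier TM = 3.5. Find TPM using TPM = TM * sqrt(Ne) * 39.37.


Formula: TPM = TM * sqrt(Ne) * 39.37
Step 1: sqrt(Ne) = sqrt(24) = 4.899
Step 2: TM * sqrt(Ne) = 3.5 * 4.899 = 17.1465
Step 3: TPM = 17.1465 * 39.37 = 675 twists/m

675 twists/m


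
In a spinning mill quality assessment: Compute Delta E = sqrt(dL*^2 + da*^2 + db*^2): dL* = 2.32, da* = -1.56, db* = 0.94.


Formula: Delta E = sqrt(dL*^2 + da*^2 + db*^2)
Step 1: dL*^2 = 2.32^2 = 5.3824
Step 2: da*^2 = (-1.56)^2 = 2.4336
Step 3: db*^2 = 0.94^2 = 0.8836
Step 4: Sum = 5.3824 + 2.4336 + 0.8836 = 8.6996
Step 5: Delta E = sqrt(8.6996) = 2.95

2.95 Delta E


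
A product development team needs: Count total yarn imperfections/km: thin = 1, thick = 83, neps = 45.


Formula: Total = thin places + thick places + neps
Total = 1 + 83 + 45
Total = 129 imperfections/km

129 imperfections/km


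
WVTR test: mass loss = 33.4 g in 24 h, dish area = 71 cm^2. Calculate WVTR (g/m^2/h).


Formula: WVTR = mass_loss / (area * time)
Step 1: Convert area: 71 cm^2 = 0.0071 m^2
Step 2: WVTR = 33.4 g / (0.0071 m^2 * 24 h)
Step 3: WVTR = 33.4 / 0.1704 = 196.0 g/m^2/h

196.0 g/m^2/h


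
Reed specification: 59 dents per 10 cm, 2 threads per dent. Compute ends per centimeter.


Formula: EPC = (dents per 10 cm * ends per dent) / 10
Step 1: Total ends per 10 cm = 59 * 2 = 118
Step 2: EPC = 118 / 10 = 11.8 ends/cm

11.8 ends/cm


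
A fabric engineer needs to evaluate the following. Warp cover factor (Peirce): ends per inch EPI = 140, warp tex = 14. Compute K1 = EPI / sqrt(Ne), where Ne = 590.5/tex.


Formula: K1 = EPI / sqrt(Ne), with Ne = 590.5 / tex_warp
Step 1: Ne = 590.5 / 14 = 42.179
Step 2: sqrt(Ne) = sqrt(42.179) = 6.4945
Step 3: K1 = 140 / 6.4945 = 21.6

21.6


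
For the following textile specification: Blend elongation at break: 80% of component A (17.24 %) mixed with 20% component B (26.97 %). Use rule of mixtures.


Formula: Blend property = (fraction_A * property_A) + (fraction_B * property_B)
Step 1: Contribution A = 80/100 * 17.24 % = 13.792 %
Step 2: Contribution B = 20/100 * 26.97 % = 5.394 %
Step 3: Blend elongation at break = 13.792 + 5.394 = 19.186 %

19.186 %


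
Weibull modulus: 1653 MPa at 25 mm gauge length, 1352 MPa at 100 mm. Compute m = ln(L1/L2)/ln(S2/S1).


Formula: m = ln(L1/L2) / ln(S2/S1)
Step 1: ln(L1/L2) = ln(25/100) = -1.38629
Step 2: S2/S1 = 1352/1653 = 0.81791
Step 3: ln(S2/S1) = ln(0.81791) = -0.20100
Step 4: m = -1.38629 / -0.20100 = 6.90

6.90 (Weibull m)


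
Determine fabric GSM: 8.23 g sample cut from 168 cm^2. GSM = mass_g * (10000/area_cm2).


Formula: GSM = mass_g / area_m2
Step 1: Convert area: 168 cm^2 = 168 / 10000 = 0.0168 m^2
Step 2: GSM = 8.23 g / 0.0168 m^2 = 489.9 g/m^2

489.9 g/m^2


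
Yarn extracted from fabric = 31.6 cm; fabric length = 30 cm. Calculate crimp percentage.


Formula: Crimp% = ((L_yarn - L_fabric) / L_fabric) * 100
Step 1: Extension = 31.6 - 30 = 1.6 cm
Step 2: Crimp% = (1.6 / 30) * 100
Step 3: Crimp% = 0.053333 * 100 = 5.3333% ≈ 5.3%

5.3%


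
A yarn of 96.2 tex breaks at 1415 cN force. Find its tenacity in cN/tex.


Formula: Tenacity = Breaking force / Linear density
Tenacity = 1415 cN / 96.2 tex
Tenacity = 14.71 cN/tex

14.71 cN/tex


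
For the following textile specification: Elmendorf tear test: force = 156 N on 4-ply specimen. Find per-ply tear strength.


Formula: Per-ply strength = Total force / Number of plies
Per-ply = 156 N / 4
Per-ply = 39 N

39 N


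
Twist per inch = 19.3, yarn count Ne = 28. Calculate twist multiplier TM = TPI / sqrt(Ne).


Formula: TM = TPI / sqrt(Ne)
Step 1: sqrt(Ne) = sqrt(28) = 5.2915
Step 2: TM = 19.3 / 5.2915 = 3.65

3.65 TM


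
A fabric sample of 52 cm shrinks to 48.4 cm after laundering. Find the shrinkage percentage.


Formula: Shrinkage% = ((L_before - L_after) / L_before) * 100
Step 1: Shrinkage = 52 - 48.4 = 3.6 cm
Step 2: Shrinkage% = (3.6 / 52) * 100
Step 3: Shrinkage% = 0.069231 * 100 = 6.9231% ≈ 6.9%

6.9%


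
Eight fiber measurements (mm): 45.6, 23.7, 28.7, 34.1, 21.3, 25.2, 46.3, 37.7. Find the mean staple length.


Formula: Mean = sum of lengths / count
Sum = 45.6 + 23.7 + 28.7 + 34.1 + 21.3 + 25.2 + 46.3 + 37.7
Sum = 262.6 mm
Mean = 262.6 / 8 = 32.83 mm

32.83 mm


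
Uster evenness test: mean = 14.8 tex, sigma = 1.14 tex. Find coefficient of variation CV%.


Formula: CV% = (standard deviation / mean) * 100
Step 1: Ratio = 1.14 / 14.8 = 0.077027
Step 2: CV% = 0.077027 * 100 = 7.7027% ≈ 7.7%

7.7%


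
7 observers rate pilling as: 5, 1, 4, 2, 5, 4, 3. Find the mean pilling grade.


Formula: Mean = sum / count
Sum = 5 + 1 + 4 + 2 + 5 + 4 + 3 = 24
Mean = 24 / 7 = 3.4

3.4


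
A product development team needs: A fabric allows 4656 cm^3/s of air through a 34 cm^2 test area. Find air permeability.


Formula: Air Permeability = Airflow / Test Area
AP = 4656 cm^3/s / 34 cm^2
AP = 136.9 cm^3/s/cm^2

136.9 cm^3/s/cm^2


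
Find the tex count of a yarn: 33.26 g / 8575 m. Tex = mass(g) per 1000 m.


Formula: Tex = (mass_g / length_m) * 1000
Substituting: Tex = (33.26 / 8575) * 1000
Intermediate: 33.26 / 8575 = 0.00387872 g/m
Tex = 0.00387872 * 1000 = 3.88 tex

3.88 tex


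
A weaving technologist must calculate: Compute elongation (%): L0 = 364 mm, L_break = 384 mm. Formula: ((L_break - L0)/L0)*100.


Formula: Elongation (%) = ((L_break - L0) / L0) * 100
Step 1: Extension = 384 - 364 = 20 mm
Step 2: Elongation = (20 / 364) * 100
Step 3: Elongation = 0.054945 * 100 = 5.4945% ≈ 5.5%

5.5%


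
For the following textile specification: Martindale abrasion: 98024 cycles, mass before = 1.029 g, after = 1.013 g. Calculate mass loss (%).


Formula: Mass loss% = ((m_before - m_after) / m_before) * 100
Step 1: Mass loss = 1.029 - 1.013 = 0.016 g
Step 2: Ratio = 0.016 / 1.029 = 0.0155491
Step 3: Mass loss% = 0.0155491 * 100 = 1.55491% ≈ 1.55%

1.55%


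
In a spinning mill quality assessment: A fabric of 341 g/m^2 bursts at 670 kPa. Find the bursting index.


Formula: Bursting Index = Bursting Strength / Fabric GSM
BI = 670 kPa / 341 g/m^2
BI = 1.965 kPa/(g/m^2)

1.965 kPa/(g/m^2)


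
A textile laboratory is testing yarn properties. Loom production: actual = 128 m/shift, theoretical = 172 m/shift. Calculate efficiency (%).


Formula: Efficiency% = (Actual output / Theoretical output) * 100
Efficiency% = (128 / 172) * 100
Efficiency% = 0.744186 * 100 = 74.4186% ≈ 74.4%

74.4%


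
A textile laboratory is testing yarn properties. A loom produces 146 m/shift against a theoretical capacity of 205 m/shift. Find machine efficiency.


Formula: Efficiency% = (Actual output / Theoretical output) * 100
Efficiency% = (146 / 205) * 100
Efficiency% = 0.712195 * 100 = 71.2195% ≈ 71.2%

71.2%


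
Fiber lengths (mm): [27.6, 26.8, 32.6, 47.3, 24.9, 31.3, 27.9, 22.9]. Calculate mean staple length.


Formula: Mean = sum of lengths / count
Sum = 27.6 + 26.8 + 32.6 + 47.3 + 24.9 + 31.3 + 27.9 + 22.9
Sum = 241.3 mm
Mean = 241.3 / 8 = 30.16 mm

30.16 mm


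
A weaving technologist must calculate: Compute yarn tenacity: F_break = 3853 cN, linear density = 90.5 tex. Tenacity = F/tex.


Formula: Tenacity = Breaking force / Linear density
Tenacity = 3853 cN / 90.5 tex
Tenacity = 42.57 cN/tex

42.57 cN/tex


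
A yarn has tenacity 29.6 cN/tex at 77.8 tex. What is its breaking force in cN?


Formula: Breaking force = Tenacity * Linear density
F = 29.6 cN/tex * 77.8 tex
F = 2302.88 cN

2302.88 cN


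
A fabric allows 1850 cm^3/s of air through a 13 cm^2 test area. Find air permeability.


Formula: Air Permeability = Airflow / Test Area
AP = 1850 cm^3/s / 13 cm^2
AP = 142.3 cm^3/s/cm^2

142.3 cm^3/s/cm^2


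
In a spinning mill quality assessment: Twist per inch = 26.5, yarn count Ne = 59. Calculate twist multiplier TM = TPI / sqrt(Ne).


Formula: TM = TPI / sqrt(Ne)
Step 1: sqrt(Ne) = sqrt(59) = 7.6811
Step 2: TM = 26.5 / 7.6811 = 3.45

3.45 TM


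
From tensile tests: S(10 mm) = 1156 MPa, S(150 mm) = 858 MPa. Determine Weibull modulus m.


Formula: m = ln(L1/L2) / ln(S2/S1)
Step 1: ln(L1/L2) = ln(10/150) = -2.70805
Step 2: S2/S1 = 858/1156 = 0.74221
Step 3: ln(S2/S1) = ln(0.74221) = -0.29812
Step 4: m = -2.70805 / -0.29812 = 9.08

9.08 (Weibull m)


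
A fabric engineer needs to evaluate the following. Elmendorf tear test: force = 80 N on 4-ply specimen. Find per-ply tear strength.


Formula: Per-ply strength = Total force / Number of plies
Per-ply = 80 N / 4
Per-ply = 20 N

20 N


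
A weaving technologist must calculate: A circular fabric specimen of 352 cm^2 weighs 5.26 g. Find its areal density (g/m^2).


Formula: GSM = mass_g / area_m2
Step 1: Convert area: 352 cm^2 = 352 / 10000 = 0.0352 m^2
Step 2: GSM = 5.26 g / 0.0352 m^2 = 149.4 g/m^2

149.4 g/m^2


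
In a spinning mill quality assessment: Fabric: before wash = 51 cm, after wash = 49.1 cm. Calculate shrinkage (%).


Formula: Shrinkage% = ((L_before - L_after) / L_before) * 100
Step 1: Shrinkage = 51 - 49.1 = 1.9 cm
Step 2: Shrinkage% = (1.9 / 51) * 100
Step 3: Shrinkage% = 0.037255 * 100 = 3.7255% ≈ 3.7%

3.7%


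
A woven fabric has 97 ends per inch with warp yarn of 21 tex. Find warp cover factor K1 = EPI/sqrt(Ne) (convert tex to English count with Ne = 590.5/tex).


Formula: K1 = EPI / sqrt(Ne), with Ne = 590.5 / tex_warp
Step 1: Ne = 590.5 / 21 = 28.119
Step 2: sqrt(Ne) = sqrt(28.119) = 5.3027
Step 3: K1 = 97 / 5.3027 = 18.3

18.3


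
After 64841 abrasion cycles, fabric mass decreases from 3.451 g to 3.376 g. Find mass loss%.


Formula: Mass loss% = ((m_before - m_after) / m_before) * 100
Step 1: Mass loss = 3.451 - 3.376 = 0.075 g
Step 2: Ratio = 0.075 / 3.451 = 0.0217328
Step 3: Mass loss% = 0.0217328 * 100 = 2.17328% ≈ 2.17%

2.17%


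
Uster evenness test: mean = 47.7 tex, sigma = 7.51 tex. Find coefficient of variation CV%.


Formula: CV% = (standard deviation / mean) * 100
Step 1: Ratio = 7.51 / 47.7 = 0.157442
Step 2: CV% = 0.157442 * 100 = 15.7442% ≈ 15.7%

15.7%


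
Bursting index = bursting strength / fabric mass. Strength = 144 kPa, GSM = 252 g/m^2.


Formula: Bursting Index = Bursting Strength / Fabric GSM
BI = 144 kPa / 252 g/m^2
BI = 0.571 kPa/(g/m^2)

0.571 kPa/(g/m^2)


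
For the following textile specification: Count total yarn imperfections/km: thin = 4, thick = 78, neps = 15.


Formula: Total = thin places + thick places + neps
Total = 4 + 78 + 15
Total = 97 imperfections/km

97 imperfections/km


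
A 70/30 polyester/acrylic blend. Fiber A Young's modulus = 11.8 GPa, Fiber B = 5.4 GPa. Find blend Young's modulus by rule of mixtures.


Formula: Blend property = (fraction_A * property_A) + (fraction_B * property_B)
Step 1: Contribution A = 70/100 * 11.8 GPa = 8.26 GPa
Step 2: Contribution B = 30/100 * 5.4 GPa = 1.62 GPa
Step 3: Blend Young's modulus = 8.26 + 1.62 = 9.88 GPa

9.88 GPa


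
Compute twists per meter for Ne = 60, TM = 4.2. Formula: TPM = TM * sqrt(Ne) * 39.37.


Formula: TPM = TM * sqrt(Ne) * 39.37
Step 1: sqrt(Ne) = sqrt(60) = 7.746
Step 2: TM * sqrt(Ne) = 4.2 * 7.746 = 32.5332
Step 3: TPM = 32.5332 * 39.37 = 1281 twists/m

1281 twists/m


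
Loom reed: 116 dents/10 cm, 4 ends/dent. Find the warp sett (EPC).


Formula: EPC = (dents per 10 cm * ends per dent) / 10
Step 1: Total ends per 10 cm = 116 * 4 = 464
Step 2: EPC = 464 / 10 = 46.4 ends/cm

46.4 ends/cm


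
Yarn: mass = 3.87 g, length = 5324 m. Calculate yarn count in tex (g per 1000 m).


Formula: Tex = (mass_g / length_m) * 1000
Substituting: Tex = (3.87 / 5324) * 1000
Intermediate: 3.87 / 5324 = 0.0007269 g/m
Tex = 0.0007269 * 1000 = 0.73 tex

0.73 tex


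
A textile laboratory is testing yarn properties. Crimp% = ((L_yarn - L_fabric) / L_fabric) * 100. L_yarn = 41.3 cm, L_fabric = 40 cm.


Formula: Crimp% = ((L_yarn - L_fabric) / L_fabric) * 100
Step 1: Extension = 41.3 - 40 = 1.3 cm
Step 2: Crimp% = (1.3 / 40) * 100
Step 3: Crimp% = 0.0325 * 100 = 3.25% ≈ 3.3%

3.3%


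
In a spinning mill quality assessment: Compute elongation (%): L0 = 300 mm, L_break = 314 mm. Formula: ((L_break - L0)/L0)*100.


Formula: Elongation (%) = ((L_break - L0) / L0) * 100
Step 1: Extension = 314 - 300 = 14 mm
Step 2: Elongation = (14 / 300) * 100
Step 3: Elongation = 0.046667 * 100 = 4.6667% ≈ 4.7%

4.7%


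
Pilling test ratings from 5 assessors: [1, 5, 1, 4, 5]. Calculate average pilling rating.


Formula: Mean = sum / count
Sum = 1 + 5 + 1 + 4 + 5 = 16
Mean = 16 / 5 = 3.2

3.2


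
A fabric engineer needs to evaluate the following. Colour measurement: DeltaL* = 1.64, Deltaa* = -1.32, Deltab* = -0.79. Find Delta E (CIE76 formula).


Formula: Delta E = sqrt(dL*^2 + da*^2 + db*^2)
Step 1: dL*^2 = 1.64^2 = 2.6896
Step 2: da*^2 = (-1.32)^2 = 1.7424
Step 3: db*^2 = (-0.79)^2 = 0.6241
Step 4: Sum = 2.6896 + 1.7424 + 0.6241 = 5.0561
Step 5: Delta E = sqrt(5.0561) = 2.25

2.25 Delta E


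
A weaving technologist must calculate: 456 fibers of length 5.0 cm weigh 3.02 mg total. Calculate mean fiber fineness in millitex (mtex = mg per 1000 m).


Formula: fineness (mtex) = mass (mg) / total length (km) = (mass_mg / total_length_m) * 1000
Step 1: Convert fiber length: 5.0 cm = 0.05 m
Step 2: Total fiber length = 456 * 0.05 = 22.8 m
Step 3: Linear density = 3.02 mg / 22.8 m = 0.1325 mg/m
Step 4: fineness = 0.1325 * 1000 = 132.5 mtex

132.5 mtex


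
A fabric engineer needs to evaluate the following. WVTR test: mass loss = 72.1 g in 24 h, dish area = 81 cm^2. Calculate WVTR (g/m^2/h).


Formula: WVTR = mass_loss / (area * time)
Step 1: Convert area: 81 cm^2 = 0.0081 m^2
Step 2: WVTR = 72.1 g / (0.0081 m^2 * 24 h)
Step 3: WVTR = 72.1 / 0.1944 = 370.9 g/m^2/h

370.9 g/m^2/h


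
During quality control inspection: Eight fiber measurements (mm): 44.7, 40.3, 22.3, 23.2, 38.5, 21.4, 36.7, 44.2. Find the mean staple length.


Formula: Mean = sum of lengths / count
Sum = 44.7 + 40.3 + 22.3 + 23.2 + 38.5 + 21.4 + 36.7 + 44.2
Sum = 271.3 mm
Mean = 271.3 / 8 = 33.91 mm

33.91 mm


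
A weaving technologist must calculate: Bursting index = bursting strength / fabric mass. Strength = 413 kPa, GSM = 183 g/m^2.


Formula: Bursting Index = Bursting Strength / Fabric GSM
BI = 413 kPa / 183 g/m^2
BI = 2.257 kPa/(g/m^2)

2.257 kPa/(g/m^2)


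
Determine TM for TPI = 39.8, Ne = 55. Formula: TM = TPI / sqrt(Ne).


Formula: TM = TPI / sqrt(Ne)
Step 1: sqrt(Ne) = sqrt(55) = 7.4162
Step 2: TM = 39.8 / 7.4162 = 5.37

5.37 TM


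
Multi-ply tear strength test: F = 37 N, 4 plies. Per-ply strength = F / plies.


Formula: Per-ply strength = Total force / Number of plies
Per-ply = 37 N / 4
Per-ply = 9.25 N

9.25 N


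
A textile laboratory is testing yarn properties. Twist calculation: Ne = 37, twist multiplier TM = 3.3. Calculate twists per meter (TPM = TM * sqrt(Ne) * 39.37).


Formula: TPM = TM * sqrt(Ne) * 39.37
Step 1: sqrt(Ne) = sqrt(37) = 6.0828
Step 2: TM * sqrt(Ne) = 3.3 * 6.0828 = 20.0732
Step 3: TPM = 20.0732 * 39.37 = 790 twists/m

790 twists/m


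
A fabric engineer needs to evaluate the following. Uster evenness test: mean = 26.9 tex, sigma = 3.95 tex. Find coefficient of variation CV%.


Formula: CV% = (standard deviation / mean) * 100
Step 1: Ratio = 3.95 / 26.9 = 0.14684
Step 2: CV% = 0.14684 * 100 = 14.684% ≈ 14.7%

14.7%


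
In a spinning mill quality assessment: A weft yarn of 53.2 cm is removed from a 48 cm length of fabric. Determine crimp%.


Formula: Crimp% = ((L_yarn - L_fabric) / L_fabric) * 100
Step 1: Extension = 53.2 - 48 = 5.2 cm
Step 2: Crimp% = (5.2 / 48) * 100
Step 3: Crimp% = 0.108333 * 100 = 10.8333% ≈ 10.8%

10.8%


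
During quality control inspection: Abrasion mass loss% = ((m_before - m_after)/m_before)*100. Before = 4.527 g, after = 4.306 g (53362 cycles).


Formula: Mass loss% = ((m_before - m_after) / m_before) * 100
Step 1: Mass loss = 4.527 - 4.306 = 0.221 g
Step 2: Ratio = 0.221 / 4.527 = 0.0488182
Step 3: Mass loss% = 0.0488182 * 100 = 4.88182% ≈ 4.88%

4.88%


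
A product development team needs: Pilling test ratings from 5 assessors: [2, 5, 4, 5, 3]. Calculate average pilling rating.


Formula: Mean = sum / count
Sum = 2 + 5 + 4 + 5 + 3 = 19
Mean = 19 / 5 = 3.8

3.8


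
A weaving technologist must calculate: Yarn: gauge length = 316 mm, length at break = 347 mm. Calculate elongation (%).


Formula: Elongation (%) = ((L_break - L0) / L0) * 100
Step 1: Extension = 347 - 316 = 31 mm
Step 2: Elongation = (31 / 316) * 100
Step 3: Elongation = 0.098101 * 100 = 9.8101% ≈ 9.8%

9.8%


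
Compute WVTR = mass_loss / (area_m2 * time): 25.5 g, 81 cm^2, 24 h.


Formula: WVTR = mass_loss / (area * time)
Step 1: Convert area: 81 cm^2 = 0.0081 m^2
Step 2: WVTR = 25.5 g / (0.0081 m^2 * 24 h)
Step 3: WVTR = 25.5 / 0.1944 = 131.2 g/m^2/h

131.2 g/m^2/h


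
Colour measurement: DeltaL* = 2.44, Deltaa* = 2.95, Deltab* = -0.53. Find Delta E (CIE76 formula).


Formula: Delta E = sqrt(dL*^2 + da*^2 + db*^2)
Step 1: dL*^2 = 2.44^2 = 5.9536
Step 2: da*^2 = 2.95^2 = 8.7025
Step 3: db*^2 = (-0.53)^2 = 0.2809
Step 4: Sum = 5.9536 + 8.7025 + 0.2809 = 14.937
Step 5: Delta E = sqrt(14.937) = 3.86

3.86 Delta E


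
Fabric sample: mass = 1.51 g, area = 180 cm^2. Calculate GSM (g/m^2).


Formula: GSM = mass_g / area_m2
Step 1: Convert area: 180 cm^2 = 180 / 10000 = 0.018 m^2
Step 2: GSM = 1.51 g / 0.018 m^2 = 83.9 g/m^2

83.9 g/m^2


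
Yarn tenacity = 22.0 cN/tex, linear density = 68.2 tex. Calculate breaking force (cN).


Formula: Breaking force = Tenacity * Linear density
F = 22.0 cN/tex * 68.2 tex
F = 1500.40 cN

1500.40 cN


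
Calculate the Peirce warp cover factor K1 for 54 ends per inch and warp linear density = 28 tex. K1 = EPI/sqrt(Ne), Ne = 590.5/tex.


Formula: K1 = EPI / sqrt(Ne), with Ne = 590.5 / tex_warp
Step 1: Ne = 590.5 / 28 = 21.089
Step 2: sqrt(Ne) = sqrt(21.089) = 4.5923
Step 3: K1 = 54 / 4.5923 = 11.8

11.8


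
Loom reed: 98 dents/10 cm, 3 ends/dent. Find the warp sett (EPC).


Formula: EPC = (dents per 10 cm * ends per dent) / 10
Step 1: Total ends per 10 cm = 98 * 3 = 294
Step 2: EPC = 294 / 10 = 29.4 ends/cm

29.4 ends/cm


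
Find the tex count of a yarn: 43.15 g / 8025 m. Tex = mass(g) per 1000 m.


Formula: Tex = (mass_g / length_m) * 1000
Substituting: Tex = (43.15 / 8025) * 1000
Intermediate: 43.15 / 8025 = 0.00537695 g/m
Tex = 0.00537695 * 1000 = 5.38 tex

5.38 tex


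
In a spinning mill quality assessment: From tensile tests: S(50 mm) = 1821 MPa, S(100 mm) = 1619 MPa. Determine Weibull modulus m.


Formula: m = ln(L1/L2) / ln(S2/S1)
Step 1: ln(L1/L2) = ln(50/100) = -0.69315
Step 2: S2/S1 = 1619/1821 = 0.88907
Step 3: ln(S2/S1) = ln(0.88907) = -0.11758
Step 4: m = -0.69315 / -0.11758 = 5.90

5.90 (Weibull m)


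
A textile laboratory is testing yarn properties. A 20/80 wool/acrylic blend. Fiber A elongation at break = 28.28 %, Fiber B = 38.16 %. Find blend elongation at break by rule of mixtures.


Formula: Blend property = (fraction_A * property_A) + (fraction_B * property_B)
Step 1: Contribution A = 20/100 * 28.28 % = 5.656 %
Step 2: Contribution B = 80/100 * 38.16 % = 30.528 %
Step 3: Blend elongation at break = 5.656 + 30.528 = 36.184 %

36.184 %


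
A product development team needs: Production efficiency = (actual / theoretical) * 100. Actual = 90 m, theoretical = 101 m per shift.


Formula: Efficiency% = (Actual output / Theoretical output) * 100
Efficiency% = (90 / 101) * 100
Efficiency% = 0.891089 * 100 = 89.1089% ≈ 89.1%

89.1%


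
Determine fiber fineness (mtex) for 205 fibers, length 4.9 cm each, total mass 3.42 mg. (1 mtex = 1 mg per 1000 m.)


Formula: fineness (mtex) = mass (mg) / total length (km) = (mass_mg / total_length_m) * 1000
Step 1: Convert fiber length: 4.9 cm = 0.049 m
Step 2: Total fiber length = 205 * 0.049 = 10.045 m
Step 3: Linear density = 3.42 mg / 10.045 m = 0.3405 mg/m
Step 4: fineness = 0.3405 * 1000 = 340.5 mtex

340.5 mtex


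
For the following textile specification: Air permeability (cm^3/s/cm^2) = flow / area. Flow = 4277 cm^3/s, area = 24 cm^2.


Formula: Air Permeability = Airflow / Test Area
AP = 4277 cm^3/s / 24 cm^2
AP = 178.2 cm^3/s/cm^2

178.2 cm^3/s/cm^2


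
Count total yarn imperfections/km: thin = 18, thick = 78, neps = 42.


Formula: Total = thin places + thick places + neps
Total = 18 + 78 + 42
Total = 138 imperfections/km

138 imperfections/km


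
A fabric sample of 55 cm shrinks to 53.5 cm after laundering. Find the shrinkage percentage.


Formula: Shrinkage% = ((L_before - L_after) / L_before) * 100
Step 1: Shrinkage = 55 - 53.5 = 1.5 cm
Step 2: Shrinkage% = (1.5 / 55) * 100
Step 3: Shrinkage% = 0.027273 * 100 = 2.7273% ≈ 2.7%

2.7%


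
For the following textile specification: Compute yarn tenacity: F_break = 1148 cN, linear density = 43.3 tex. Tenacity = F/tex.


Formula: Tenacity = Breaking force / Linear density
Tenacity = 1148 cN / 43.3 tex
Tenacity = 26.51 cN/tex

26.51 cN/tex


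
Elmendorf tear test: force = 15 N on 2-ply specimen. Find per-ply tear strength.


Formula: Per-ply strength = Total force / Number of plies
Per-ply = 15 N / 2
Per-ply = 7.5 N

7.5 N


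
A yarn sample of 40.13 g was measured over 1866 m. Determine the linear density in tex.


Formula: Tex = (mass_g / length_m) * 1000
Substituting: Tex = (40.13 / 1866) * 1000
Intermediate: 40.13 / 1866 = 0.02150589 g/m
Tex = 0.02150589 * 1000 = 21.51 tex

21.51 tex


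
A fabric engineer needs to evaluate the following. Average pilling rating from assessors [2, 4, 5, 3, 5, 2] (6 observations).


Formula: Mean = sum / count
Sum = 2 + 4 + 5 + 3 + 5 + 2 = 21
Mean = 21 / 6 = 3.5

3.5


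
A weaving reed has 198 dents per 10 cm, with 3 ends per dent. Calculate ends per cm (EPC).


Formula: EPC = (dents per 10 cm * ends per dent) / 10
Step 1: Total ends per 10 cm = 198 * 3 = 594
Step 2: EPC = 594 / 10 = 59.4 ends/cm

59.4 ends/cm


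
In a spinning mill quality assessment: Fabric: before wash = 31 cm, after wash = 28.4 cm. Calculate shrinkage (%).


Formula: Shrinkage% = ((L_before - L_after) / L_before) * 100
Step 1: Shrinkage = 31 - 28.4 = 2.6 cm
Step 2: Shrinkage% = (2.6 / 31) * 100
Step 3: Shrinkage% = 0.083871 * 100 = 8.3871% ≈ 8.4%

8.4%


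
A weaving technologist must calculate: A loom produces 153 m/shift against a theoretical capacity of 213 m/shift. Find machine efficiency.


Formula: Efficiency% = (Actual output / Theoretical output) * 100
Efficiency% = (153 / 213) * 100
Efficiency% = 0.71831 * 100 = 71.831% ≈ 71.8%

71.8%


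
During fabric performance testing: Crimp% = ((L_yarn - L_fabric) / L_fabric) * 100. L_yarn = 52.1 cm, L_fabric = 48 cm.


Formula: Crimp% = ((L_yarn - L_fabric) / L_fabric) * 100
Step 1: Extension = 52.1 - 48 = 4.1 cm
Step 2: Crimp% = (4.1 / 48) * 100
Step 3: Crimp% = 0.085417 * 100 = 8.5417% ≈ 8.5%

8.5%


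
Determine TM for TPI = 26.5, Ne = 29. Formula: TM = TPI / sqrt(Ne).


Formula: TM = TPI / sqrt(Ne)
Step 1: sqrt(Ne) = sqrt(29) = 5.3852
Step 2: TM = 26.5 / 5.3852 = 4.92

4.92 TM


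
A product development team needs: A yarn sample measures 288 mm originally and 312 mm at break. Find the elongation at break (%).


Formula: Elongation (%) = ((L_break - L0) / L0) * 100
Step 1: Extension = 312 - 288 = 24 mm
Step 2: Elongation = (24 / 288) * 100
Step 3: Elongation = 0.083333 * 100 = 8.3333% ≈ 8.3%

8.3%


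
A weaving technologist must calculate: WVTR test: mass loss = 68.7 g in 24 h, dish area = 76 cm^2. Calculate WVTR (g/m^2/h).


Formula: WVTR = mass_loss / (area * time)
Step 1: Convert area: 76 cm^2 = 0.0076 m^2
Step 2: WVTR = 68.7 g / (0.0076 m^2 * 24 h)
Step 3: WVTR = 68.7 / 0.1824 = 376.6 g/m^2/h

376.6 g/m^2/h


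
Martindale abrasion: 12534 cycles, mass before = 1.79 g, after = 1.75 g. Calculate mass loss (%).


Formula: Mass loss% = ((m_before - m_after) / m_before) * 100
Step 1: Mass loss = 1.79 - 1.75 = 0.04 g
Step 2: Ratio = 0.04 / 1.79 = 0.0223464
Step 3: Mass loss% = 0.0223464 * 100 = 2.23464% ≈ 2.23%

2.23%


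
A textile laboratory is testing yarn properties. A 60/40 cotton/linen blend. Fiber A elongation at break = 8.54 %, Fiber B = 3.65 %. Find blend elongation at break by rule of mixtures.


Formula: Blend property = (fraction_A * property_A) + (fraction_B * property_B)
Step 1: Contribution A = 60/100 * 8.54 % = 5.124 %
Step 2: Contribution B = 40/100 * 3.65 % = 1.46 %
Step 3: Blend elongation at break = 5.124 + 1.46 = 6.584 %

6.584 %


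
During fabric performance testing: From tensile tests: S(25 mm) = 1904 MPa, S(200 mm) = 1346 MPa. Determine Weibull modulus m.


Formula: m = ln(L1/L2) / ln(S2/S1)
Step 1: ln(L1/L2) = ln(25/200) = -2.07944
Step 2: S2/S1 = 1346/1904 = 0.70693
Step 3: ln(S2/S1) = ln(0.70693) = -0.34682
Step 4: m = -2.07944 / -0.34682 = 6.00

6.00 (Weibull m)


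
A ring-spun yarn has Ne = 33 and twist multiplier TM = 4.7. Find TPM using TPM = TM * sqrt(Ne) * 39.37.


Formula: TPM = TM * sqrt(Ne) * 39.37
Step 1: sqrt(Ne) = sqrt(33) = 5.7446
Step 2: TM * sqrt(Ne) = 4.7 * 5.7446 = 26.9996
Step 3: TPM = 26.9996 * 39.37 = 1063 twists/m

1063 twists/m


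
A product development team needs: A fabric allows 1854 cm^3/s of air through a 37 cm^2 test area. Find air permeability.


Formula: Air Permeability = Airflow / Test Area
AP = 1854 cm^3/s / 37 cm^2
AP = 50.1 cm^3/s/cm^2

50.1 cm^3/s/cm^2


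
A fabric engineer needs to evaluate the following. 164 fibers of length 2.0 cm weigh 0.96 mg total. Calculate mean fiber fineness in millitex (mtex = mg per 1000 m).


Formula: fineness (mtex) = mass (mg) / total length (km) = (mass_mg / total_length_m) * 1000
Step 1: Convert fiber length: 2.0 cm = 0.02 m
Step 2: Total fiber length = 164 * 0.02 = 3.28 m
Step 3: Linear density = 0.96 mg / 3.28 m = 0.2927 mg/m
Step 4: fineness = 0.2927 * 1000 = 292.7 mtex

292.7 mtex


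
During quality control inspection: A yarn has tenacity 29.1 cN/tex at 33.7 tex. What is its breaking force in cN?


Formula: Breaking force = Tenacity * Linear density
F = 29.1 cN/tex * 33.7 tex
F = 980.67 cN

980.67 cN


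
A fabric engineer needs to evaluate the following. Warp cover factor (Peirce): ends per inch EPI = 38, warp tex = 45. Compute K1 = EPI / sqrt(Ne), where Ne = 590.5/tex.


Formula: K1 = EPI / sqrt(Ne), with Ne = 590.5 / tex_warp
Step 1: Ne = 590.5 / 45 = 13.122
Step 2: sqrt(Ne) = sqrt(13.122) = 3.6224
Step 3: K1 = 38 / 3.6224 = 10.5

10.5


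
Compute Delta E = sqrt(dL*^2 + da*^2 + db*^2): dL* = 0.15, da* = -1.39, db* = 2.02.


Formula: Delta E = sqrt(dL*^2 + da*^2 + db*^2)
Step 1: dL*^2 = 0.15^2 = 0.0225
Step 2: da*^2 = (-1.39)^2 = 1.9321
Step 3: db*^2 = 2.02^2 = 4.0804
Step 4: Sum = 0.0225 + 1.9321 + 4.0804 = 6.035
Step 5: Delta E = sqrt(6.035) = 2.46

2.46 Delta E


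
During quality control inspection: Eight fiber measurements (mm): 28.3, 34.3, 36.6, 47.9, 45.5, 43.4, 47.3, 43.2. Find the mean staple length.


Formula: Mean = sum of lengths / count
Sum = 28.3 + 34.3 + 36.6 + 47.9 + 45.5 + 43.4 + 47.3 + 43.2
Sum = 326.5 mm
Mean = 326.5 / 8 = 40.81 mm

40.81 mm


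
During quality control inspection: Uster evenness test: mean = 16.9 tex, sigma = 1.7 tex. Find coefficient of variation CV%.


Formula: CV% = (standard deviation / mean) * 100
Step 1: Ratio = 1.7 / 16.9 = 0.100592
Step 2: CV% = 0.100592 * 100 = 10.0592% ≈ 10.1%

10.1%


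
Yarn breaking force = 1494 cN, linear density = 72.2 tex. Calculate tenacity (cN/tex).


Formula: Tenacity = Breaking force / Linear density
Tenacity = 1494 cN / 72.2 tex
Tenacity = 20.69 cN/tex

20.69 cN/tex


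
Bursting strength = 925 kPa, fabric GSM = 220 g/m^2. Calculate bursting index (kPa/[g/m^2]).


Formula: Bursting Index = Bursting Strength / Fabric GSM
BI = 925 kPa / 220 g/m^2
BI = 4.205 kPa/(g/m^2)

4.205 kPa/(g/m^2)


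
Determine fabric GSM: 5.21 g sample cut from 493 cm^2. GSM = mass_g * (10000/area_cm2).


Formula: GSM = mass_g / area_m2
Step 1: Convert area: 493 cm^2 = 493 / 10000 = 0.0493 m^2
Step 2: GSM = 5.21 g / 0.0493 m^2 = 105.7 g/m^2

105.7 g/m^2


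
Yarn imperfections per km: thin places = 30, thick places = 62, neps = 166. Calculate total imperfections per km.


Formula: Total = thin places + thick places + neps
Total = 30 + 62 + 166
Total = 258 imperfections/km

258 imperfections/km


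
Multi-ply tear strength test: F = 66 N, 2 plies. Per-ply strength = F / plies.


Formula: Per-ply strength = Total force / Number of plies
Per-ply = 66 N / 2
Per-ply = 33 N

33 N


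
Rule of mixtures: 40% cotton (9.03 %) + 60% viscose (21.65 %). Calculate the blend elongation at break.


Formula: Blend property = (fraction_A * property_A) + (fraction_B * property_B)
Step 1: Contribution A = 40/100 * 9.03 % = 3.612 %
Step 2: Contribution B = 60/100 * 21.65 % = 12.99 %
Step 3: Blend elongation at break = 3.612 + 12.99 = 16.602 %

16.602 %


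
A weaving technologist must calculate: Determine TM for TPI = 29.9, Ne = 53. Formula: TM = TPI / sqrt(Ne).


Formula: TM = TPI / sqrt(Ne)
Step 1: sqrt(Ne) = sqrt(53) = 7.2801
Step 2: TM = 29.9 / 7.2801 = 4.11

4.11 TM


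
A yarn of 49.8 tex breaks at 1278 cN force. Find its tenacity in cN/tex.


Formula: Tenacity = Breaking force / Linear density
Tenacity = 1278 cN / 49.8 tex
Tenacity = 25.66 cN/tex

25.66 cN/tex


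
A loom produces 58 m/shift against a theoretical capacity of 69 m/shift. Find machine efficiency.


Formula: Efficiency% = (Actual output / Theoretical output) * 100
Efficiency% = (58 / 69) * 100
Efficiency% = 0.84058 * 100 = 84.058% ≈ 84.1%

84.1%


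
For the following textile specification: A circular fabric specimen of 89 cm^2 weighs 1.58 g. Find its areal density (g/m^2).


Formula: GSM = mass_g / area_m2
Step 1: Convert area: 89 cm^2 = 89 / 10000 = 0.0089 m^2
Step 2: GSM = 1.58 g / 0.0089 m^2 = 177.5 g/m^2

177.5 g/m^2


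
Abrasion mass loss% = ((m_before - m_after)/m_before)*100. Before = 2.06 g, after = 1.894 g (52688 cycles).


Formula: Mass loss% = ((m_before - m_after) / m_before) * 100
Step 1: Mass loss = 2.06 - 1.894 = 0.166 g
Step 2: Ratio = 0.166 / 2.06 = 0.0805825
Step 3: Mass loss% = 0.0805825 * 100 = 8.05825% ≈ 8.06%

8.06%


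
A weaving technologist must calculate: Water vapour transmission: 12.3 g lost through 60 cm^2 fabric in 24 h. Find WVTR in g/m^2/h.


Formula: WVTR = mass_loss / (area * time)
Step 1: Convert area: 60 cm^2 = 0.006 m^2
Step 2: WVTR = 12.3 g / (0.006 m^2 * 24 h)
Step 3: WVTR = 12.3 / 0.144 = 85.4 g/m^2/h

85.4 g/m^2/h


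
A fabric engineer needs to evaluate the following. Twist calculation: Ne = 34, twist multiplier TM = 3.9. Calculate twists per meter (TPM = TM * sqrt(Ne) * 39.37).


Formula: TPM = TM * sqrt(Ne) * 39.37
Step 1: sqrt(Ne) = sqrt(34) = 5.831
Step 2: TM * sqrt(Ne) = 3.9 * 5.831 = 22.7409
Step 3: TPM = 22.7409 * 39.37 = 895 twists/m

895 twists/m


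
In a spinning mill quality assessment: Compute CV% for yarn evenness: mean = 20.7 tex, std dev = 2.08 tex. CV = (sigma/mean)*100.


Formula: CV% = (standard deviation / mean) * 100
Step 1: Ratio = 2.08 / 20.7 = 0.100483
Step 2: CV% = 0.100483 * 100 = 10.0483% ≈ 10.0%

10.0%


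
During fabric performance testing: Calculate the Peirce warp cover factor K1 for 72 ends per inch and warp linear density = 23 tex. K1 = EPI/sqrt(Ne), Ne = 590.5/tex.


Formula: K1 = EPI / sqrt(Ne), with Ne = 590.5 / tex_warp
Step 1: Ne = 590.5 / 23 = 25.674
Step 2: sqrt(Ne) = sqrt(25.674) = 5.067
Step 3: K1 = 72 / 5.067 = 14.2

14.2


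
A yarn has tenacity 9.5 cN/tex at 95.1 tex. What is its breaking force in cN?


Formula: Breaking force = Tenacity * Linear density
F = 9.5 cN/tex * 95.1 tex
F = 903.45 cN

903.45 cN


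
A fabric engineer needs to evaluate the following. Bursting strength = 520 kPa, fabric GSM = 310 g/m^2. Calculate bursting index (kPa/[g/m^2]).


Formula: Bursting Index = Bursting Strength / Fabric GSM
BI = 520 kPa / 310 g/m^2
BI = 1.677 kPa/(g/m^2)

1.677 kPa/(g/m^2)


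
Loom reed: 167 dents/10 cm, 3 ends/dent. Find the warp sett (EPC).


Formula: EPC = (dents per 10 cm * ends per dent) / 10
Step 1: Total ends per 10 cm = 167 * 3 = 501
Step 2: EPC = 501 / 10 = 50.1 ends/cm

50.1 ends/cm


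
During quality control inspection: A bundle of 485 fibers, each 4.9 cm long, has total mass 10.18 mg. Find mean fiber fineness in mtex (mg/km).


Formula: fineness (mtex) = mass (mg) / total length (km) = (mass_mg / total_length_m) * 1000
Step 1: Convert fiber length: 4.9 cm = 0.049 m
Step 2: Total fiber length = 485 * 0.049 = 23.765 m
Step 3: Linear density = 10.18 mg / 23.765 m = 0.4284 mg/m
Step 4: fineness = 0.4284 * 1000 = 428.4 mtex

428.4 mtex


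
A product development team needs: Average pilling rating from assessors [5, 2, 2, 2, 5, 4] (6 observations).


Formula: Mean = sum / count
Sum = 5 + 2 + 2 + 2 + 5 + 4 = 20
Mean = 20 / 6 = 3.3

3.3


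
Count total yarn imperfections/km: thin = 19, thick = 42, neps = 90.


Formula: Total = thin places + thick places + neps
Total = 19 + 42 + 90
Total = 151 imperfections/km

151 imperfections/km


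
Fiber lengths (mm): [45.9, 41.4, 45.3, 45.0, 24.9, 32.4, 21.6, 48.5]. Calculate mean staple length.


Formula: Mean = sum of lengths / count
Sum = 45.9 + 41.4 + 45.3 + 45.0 + 24.9 + 32.4 + 21.6 + 48.5
Sum = 305.0 mm
Mean = 305.0 / 8 = 38.13 mm

38.13 mm


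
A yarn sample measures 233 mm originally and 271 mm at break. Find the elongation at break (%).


Formula: Elongation (%) = ((L_break - L0) / L0) * 100
Step 1: Extension = 271 - 233 = 38 mm
Step 2: Elongation = (38 / 233) * 100
Step 3: Elongation = 0.16309 * 100 = 16.309% ≈ 16.3%

16.3%


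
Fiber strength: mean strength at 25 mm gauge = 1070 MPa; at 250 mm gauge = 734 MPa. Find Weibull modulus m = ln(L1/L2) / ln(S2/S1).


Formula: m = ln(L1/L2) / ln(S2/S1)
Step 1: ln(L1/L2) = ln(25/250) = -2.30259
Step 2: S2/S1 = 734/1070 = 0.68598
Step 3: ln(S2/S1) = ln(0.68598) = -0.37691
Step 4: m = -2.30259 / -0.37691 = 6.11

6.11 (Weibull m)


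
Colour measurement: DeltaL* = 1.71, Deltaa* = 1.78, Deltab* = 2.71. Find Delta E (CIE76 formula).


Formula: Delta E = sqrt(dL*^2 + da*^2 + db*^2)
Step 1: dL*^2 = 1.71^2 = 2.9241
Step 2: da*^2 = 1.78^2 = 3.1684
Step 3: db*^2 = 2.71^2 = 7.3441
Step 4: Sum = 2.9241 + 3.1684 + 7.3441 = 13.4366
Step 5: Delta E = sqrt(13.4366) = 3.67

3.67 Delta E


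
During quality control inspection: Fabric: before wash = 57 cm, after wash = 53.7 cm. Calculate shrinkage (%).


Formula: Shrinkage% = ((L_before - L_after) / L_before) * 100
Step 1: Shrinkage = 57 - 53.7 = 3.3 cm
Step 2: Shrinkage% = (3.3 / 57) * 100
Step 3: Shrinkage% = 0.057895 * 100 = 5.7895% ≈ 5.8%

5.8%


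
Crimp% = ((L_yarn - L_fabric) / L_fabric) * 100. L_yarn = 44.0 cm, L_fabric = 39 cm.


Formula: Crimp% = ((L_yarn - L_fabric) / L_fabric) * 100
Step 1: Extension = 44.0 - 39 = 5.0 cm
Step 2: Crimp% = (5.0 / 39) * 100
Step 3: Crimp% = 0.128205 * 100 = 12.8205% ≈ 12.8%

12.8%


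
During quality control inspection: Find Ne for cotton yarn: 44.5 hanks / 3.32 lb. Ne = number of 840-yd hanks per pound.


Formula: Ne = hanks / mass_lb
Substituting: Ne = 44.5 / 3.32
Ne = 13.4

13.4 Ne


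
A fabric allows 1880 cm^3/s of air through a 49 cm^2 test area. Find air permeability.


Formula: Air Permeability = Airflow / Test Area
AP = 1880 cm^3/s / 49 cm^2
AP = 38.4 cm^3/s/cm^2

38.4 cm^3/s/cm^2


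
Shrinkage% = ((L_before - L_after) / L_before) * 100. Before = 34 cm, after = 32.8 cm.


Formula: Shrinkage% = ((L_before - L_after) / L_before) * 100
Step 1: Shrinkage = 34 - 32.8 = 1.2 cm
Step 2: Shrinkage% = (1.2 / 34) * 100
Step 3: Shrinkage% = 0.035294 * 100 = 3.5294% ≈ 3.5%

3.5%


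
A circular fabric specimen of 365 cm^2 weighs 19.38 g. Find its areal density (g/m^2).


Formula: GSM = mass_g / area_m2
Step 1: Convert area: 365 cm^2 = 365 / 10000 = 0.0365 m^2
Step 2: GSM = 19.38 g / 0.0365 m^2 = 531.0 g/m^2

531.0 g/m^2


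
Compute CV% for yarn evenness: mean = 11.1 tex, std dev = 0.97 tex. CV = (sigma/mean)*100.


Formula: CV% = (standard deviation / mean) * 100
Step 1: Ratio = 0.97 / 11.1 = 0.087387
Step 2: CV% = 0.087387 * 100 = 8.7387% ≈ 8.7%

8.7%


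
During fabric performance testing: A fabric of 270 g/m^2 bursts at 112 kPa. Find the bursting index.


Formula: Bursting Index = Bursting Strength / Fabric GSM
BI = 112 kPa / 270 g/m^2
BI = 0.415 kPa/(g/m^2)

0.415 kPa/(g/m^2)


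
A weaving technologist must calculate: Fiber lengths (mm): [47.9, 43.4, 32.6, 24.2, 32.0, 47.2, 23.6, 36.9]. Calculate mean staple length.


Formula: Mean = sum of lengths / count
Sum = 47.9 + 43.4 + 32.6 + 24.2 + 32.0 + 47.2 + 23.6 + 36.9
Sum = 287.8 mm
Mean = 287.8 / 8 = 35.98 mm

35.98 mm


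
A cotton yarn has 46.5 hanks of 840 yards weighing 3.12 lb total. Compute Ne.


Formula: Ne = hanks / mass_lb
Substituting: Ne = 46.5 / 3.12
Ne = 14.9

14.9 Ne


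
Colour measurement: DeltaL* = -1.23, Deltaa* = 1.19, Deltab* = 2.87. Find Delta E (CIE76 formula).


Formula: Delta E = sqrt(dL*^2 + da*^2 + db*^2)
Step 1: dL*^2 = (-1.23)^2 = 1.5129
Step 2: da*^2 = 1.19^2 = 1.4161
Step 3: db*^2 = 2.87^2 = 8.2369
Step 4: Sum = 1.5129 + 1.4161 + 8.2369 = 11.1659
Step 5: Delta E = sqrt(11.1659) = 3.34

3.34 Delta E


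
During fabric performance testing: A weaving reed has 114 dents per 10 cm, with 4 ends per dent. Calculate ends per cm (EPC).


Formula: EPC = (dents per 10 cm * ends per dent) / 10
Step 1: Total ends per 10 cm = 114 * 4 = 456
Step 2: EPC = 456 / 10 = 45.6 ends/cm

45.6 ends/cm


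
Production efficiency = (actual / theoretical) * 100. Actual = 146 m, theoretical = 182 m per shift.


Formula: Efficiency% = (Actual output / Theoretical output) * 100
Efficiency% = (146 / 182) * 100
Efficiency% = 0.802198 * 100 = 80.2198% ≈ 80.2%

80.2%


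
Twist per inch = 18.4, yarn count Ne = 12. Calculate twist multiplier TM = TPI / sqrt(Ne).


Formula: TM = TPI / sqrt(Ne)
Step 1: sqrt(Ne) = sqrt(12) = 3.4641
Step 2: TM = 18.4 / 3.4641 = 5.31

5.31 TM


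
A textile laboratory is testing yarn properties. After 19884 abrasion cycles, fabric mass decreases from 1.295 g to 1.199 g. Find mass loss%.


Formula: Mass loss% = ((m_before - m_after) / m_before) * 100
Step 1: Mass loss = 1.295 - 1.199 = 0.096 g
Step 2: Ratio = 0.096 / 1.295 = 0.0741313
Step 3: Mass loss% = 0.0741313 * 100 = 7.41313% ≈ 7.41%

7.41%


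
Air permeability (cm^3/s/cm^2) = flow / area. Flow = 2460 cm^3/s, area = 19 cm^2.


Formula: Air Permeability = Airflow / Test Area
AP = 2460 cm^3/s / 19 cm^2
AP = 129.5 cm^3/s/cm^2

129.5 cm^3/s/cm^2


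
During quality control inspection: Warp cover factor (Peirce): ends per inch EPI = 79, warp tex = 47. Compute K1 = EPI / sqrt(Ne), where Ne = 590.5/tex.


Formula: K1 = EPI / sqrt(Ne), with Ne = 590.5 / tex_warp
Step 1: Ne = 590.5 / 47 = 12.564
Step 2: sqrt(Ne) = sqrt(12.564) = 3.5446
Step 3: K1 = 79 / 3.5446 = 22.3

22.3


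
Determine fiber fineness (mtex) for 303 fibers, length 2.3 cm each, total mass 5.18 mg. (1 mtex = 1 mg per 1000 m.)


Formula: fineness (mtex) = mass (mg) / total length (km) = (mass_mg / total_length_m) * 1000
Step 1: Convert fiber length: 2.3 cm = 0.023 m
Step 2: Total fiber length = 303 * 0.023 = 6.969 m
Step 3: Linear density = 5.18 mg / 6.969 m = 0.7433 mg/m
Step 4: fineness = 0.7433 * 1000 = 743.3 mtex

743.3 mtex
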